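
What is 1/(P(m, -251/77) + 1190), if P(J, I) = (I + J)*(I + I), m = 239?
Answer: -5929/2056794 ≈ -0.0028826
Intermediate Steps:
P(J, I) = 2*I*(I + J) (P(J, I) = (I + J)*(2*I) = 2*I*(I + J))
1/(P(m, -251/77) + 1190) = 1/(2*(-251/77)*(-251/77 + 239) + 1190) = 1/(2*(-251/77)*(18152/77) + 1190) = 1/(-9112304/5929 + 1190) = 1/(-2056794/5929) = -5929/2056794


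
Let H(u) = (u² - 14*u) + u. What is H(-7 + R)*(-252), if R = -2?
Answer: -49896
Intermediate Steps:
H(u) = u² - 13*u
H(-7 + R)*(-252) = ((-7 - 2)*(-13 + (-7 - 2)))*(-252) = -9*(-13 - 9)*(-252) = -9*(-22)*(-252) = 198*(-252) = -49896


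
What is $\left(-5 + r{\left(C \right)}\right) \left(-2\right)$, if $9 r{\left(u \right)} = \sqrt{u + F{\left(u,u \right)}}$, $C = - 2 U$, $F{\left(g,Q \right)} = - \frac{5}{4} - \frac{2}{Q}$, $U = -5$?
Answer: $10 - \frac{\sqrt{95}}{15} \approx 9.3502$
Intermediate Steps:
$F{\left(g,Q \right)} = - \frac{5}{4} - \frac{2}{Q}$ ($F{\left(g,Q \right)} = \left(-5\right) \frac{1}{4} - \frac{2}{Q} = - \frac{5}{4} - \frac{2}{Q}$)
$C = 10$ ($C = \left(-2\right) \left(-5\right) = 10$)
$r{\left(u \right)} = \frac{\sqrt{- \frac{5}{4} + u - \frac{2}{u}}}{9}$ ($r{\left(u \right)} = \frac{\sqrt{u - \left(\frac{5}{4} + \frac{2}{u}\right)}}{9} = \frac{\sqrt{- \frac{5}{4} + u - \frac{2}{u}}}{9}$)
$\left(-5 + r{\left(C \right)}\right) \left(-2\right) = \left(-5 + \frac{\sqrt{-5 - \frac{8}{10} + 4 \cdot 10}}{18}\right) \left(-2\right) = \left(-5 + \frac{\sqrt{-5 - \frac{4}{5} + 40}}{18}\right) \left(-2\right) = \left(-5 + \frac{\sqrt{\frac{171}{5}}}{18}\right) \left(-2\right) = \left(-5 + \frac{\frac{3}{5} \sqrt{95}}{18}\right) \left(-2\right) = \left(-5 + \frac{\sqrt{95}}{30}\right) \left(-2\right) = 10 - \frac{\sqrt{95}}{15}$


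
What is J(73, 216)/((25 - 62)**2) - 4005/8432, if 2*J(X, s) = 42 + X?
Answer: -4998005/11543408 ≈ -0.43297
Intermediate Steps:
J(X, s) = 21 + X/2 (J(X, s) = (42 + X)/2 = 21 + X/2)
J(73, 216)/((25 - 62)**2) - 4005/8432 = (21 + (1/2)*73)/((25 - 62)**2) - 4005/8432 = (21 + 73/2)/((-37)**2) - 4005*1/8432 = (115/2)/1369 - 4005/8432 = (115/2)*(1/1369) - 4005/8432 = 115/2738 - 4005/8432 = -4998005/11543408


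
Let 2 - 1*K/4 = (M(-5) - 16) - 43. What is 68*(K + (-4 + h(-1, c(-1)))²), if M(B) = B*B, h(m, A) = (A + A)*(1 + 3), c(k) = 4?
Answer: 63104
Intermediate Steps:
h(m, A) = 8*A (h(m, A) = (2*A)*4 = 8*A)
M(B) = B²
K = 144 (K = 8 - 4*(((-5)² - 16) - 43) = 8 - 4*((25 - 16) - 43) = 8 - 4*(9 - 43) = 8 - 4*(-34) = 8 + 136 = 144)
68*(K + (-4 + h(-1, c(-1)))²) = 68*(144 + (-4 + 8*4)²) = 68*(144 + (-4 + 32)²) = 68*(144 + 28²) = 68*(144 + 784) = 68*928 = 63104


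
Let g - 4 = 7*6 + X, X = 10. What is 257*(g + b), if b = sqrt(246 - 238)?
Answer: 14392 + 514*sqrt(2) ≈ 15119.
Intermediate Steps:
b = 2*sqrt(2) (b = sqrt(8) = 2*sqrt(2) ≈ 2.8284)
g = 56 (g = 4 + (7*6 + 10) = 4 + (42 + 10) = 4 + 52 = 56)
257*(g + b) = 257*(56 + 2*sqrt(2)) = 14392 + 514*sqrt(2)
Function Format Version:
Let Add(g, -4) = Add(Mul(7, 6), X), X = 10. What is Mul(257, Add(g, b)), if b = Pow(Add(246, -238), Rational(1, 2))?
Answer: Add(14392, Mul(514, Pow(2, Rational(1, 2)))) ≈ 15119.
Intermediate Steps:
b = Mul(2, Pow(2, Rational(1, 2))) (b = Pow(8, Rational(1, 2)) = Mul(2, Pow(2, Rational(1, 2))) ≈ 2.8284)
g = 56 (g = Add(4, Add(Mul(7, 6), 10)) = Add(4, Add(42, 10)) = Add(4, 52) = 56)
Mul(257, Add(g, b)) = Mul(257, Add(56, Mul(2, Pow(2, Rational(1, 2))))) = Add(14392, Mul(514, Pow(2, Rational(1, 2))))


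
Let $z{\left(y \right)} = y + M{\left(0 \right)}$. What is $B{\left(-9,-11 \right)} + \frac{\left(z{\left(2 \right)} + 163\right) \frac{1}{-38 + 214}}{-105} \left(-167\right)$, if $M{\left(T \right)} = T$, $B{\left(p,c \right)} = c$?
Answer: $- \frac{1065}{112} \approx -9.5089$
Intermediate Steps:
$z{\left(y \right)} = y$ ($z{\left(y \right)} = y + 0 = y$)
$B{\left(-9,-11 \right)} + \frac{\left(z{\left(2 \right)} + 163\right) \frac{1}{-38 + 214}}{-105} \left(-167\right) = -11 + \frac{\left(2 + 163\right) \frac{1}{-38 + 214}}{-105} \left(-167\right) = -11 + \frac{165}{176} \left(- \frac{1}{105}\right) \left(-167\right) = -11 + 165 \cdot \frac{1}{176} \left(- \frac{1}{105}\right) \left(-167\right) = -11 + \frac{15}{16} \left(- \frac{1}{105}\right) \left(-167\right) = -11 - - \frac{167}{112} = -11 + \frac{167}{112} = - \frac{1065}{112}$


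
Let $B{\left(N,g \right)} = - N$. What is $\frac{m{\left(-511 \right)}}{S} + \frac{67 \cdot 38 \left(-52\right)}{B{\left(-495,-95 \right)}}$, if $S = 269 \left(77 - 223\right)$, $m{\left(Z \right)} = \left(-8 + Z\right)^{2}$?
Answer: $- \frac{5332897103}{19440630} \approx -274.32$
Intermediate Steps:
$S = -39274$ ($S = 269 \left(-146\right) = -39274$)
$\frac{m{\left(-511 \right)}}{S} + \frac{67 \cdot 38 \left(-52\right)}{B{\left(-495,-95 \right)}} = \frac{\left(-8 - 511\right)^{2}}{-39274} + \frac{67 \cdot 38 \left(-52\right)}{\left(-1\right) \left(-495\right)} = \left(-519\right)^{2} \left(- \frac{1}{39274}\right) + \frac{2546 \left(-52\right)}{495} = 269361 \left(- \frac{1}{39274}\right) - \frac{132392}{495} = - \frac{269361}{39274} - \frac{132392}{495} = - \frac{5332897103}{19440630}$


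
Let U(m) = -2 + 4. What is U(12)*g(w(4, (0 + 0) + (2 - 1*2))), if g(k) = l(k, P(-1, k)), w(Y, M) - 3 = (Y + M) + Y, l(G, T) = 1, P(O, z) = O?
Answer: 2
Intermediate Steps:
w(Y, M) = 3 + M + 2*Y (w(Y, M) = 3 + ((Y + M) + Y) = 3 + ((M + Y) + Y) = 3 + (M + 2*Y) = 3 + M + 2*Y)
g(k) = 1
U(m) = 2
U(12)*g(w(4, (0 + 0) + (2 - 1*2))) = 2*1 = 2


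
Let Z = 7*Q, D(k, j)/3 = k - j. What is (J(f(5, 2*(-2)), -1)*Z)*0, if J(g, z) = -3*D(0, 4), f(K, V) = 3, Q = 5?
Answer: 0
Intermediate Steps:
D(k, j) = -3*j + 3*k (D(k, j) = 3*(k - j) = -3*j + 3*k)
J(g, z) = 36 (J(g, z) = -3*(-3*4 + 3*0) = -3*(-12 + 0) = -3*(-12) = 36)
Z = 35 (Z = 7*5 = 35)
(J(f(5, 2*(-2)), -1)*Z)*0 = (36*35)*0 = 1260*0 = 0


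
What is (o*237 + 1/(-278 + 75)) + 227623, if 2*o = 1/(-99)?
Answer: 3049676851/13398 ≈ 2.2762e+5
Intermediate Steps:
o = -1/198 (o = (½)/(-99) = (½)*(-1/99) = -1/198 ≈ -0.0050505)
(o*237 + 1/(-278 + 75)) + 227623 = (-1/198*237 + 1/(-278 + 75)) + 227623 = (-79/66 + 1/(-203)) + 227623 = (-79/66 - 1/203) + 227623 = -16103/13398 + 227623 = 3049676851/13398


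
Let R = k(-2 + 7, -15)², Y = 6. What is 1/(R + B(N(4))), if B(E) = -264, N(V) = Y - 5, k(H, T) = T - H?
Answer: 1/136 ≈ 0.0073529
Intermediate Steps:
N(V) = 1 (N(V) = 6 - 5 = 1)
R = 400 (R = (-15 - (-2 + 7))² = (-15 - 1*5)² = (-15 - 5)² = (-20)² = 400)
1/(R + B(N(4))) = 1/(400 - 264) = 1/136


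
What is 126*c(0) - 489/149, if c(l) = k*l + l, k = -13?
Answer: -489/149 ≈ -3.2819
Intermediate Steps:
c(l) = -12*l (c(l) = -13*l + l = -12*l)
126*c(0) - 489/149 = 126*(-12*0) - 489/149 = 126*0 - 489*1/149 = 0 - 489/149 = -489/149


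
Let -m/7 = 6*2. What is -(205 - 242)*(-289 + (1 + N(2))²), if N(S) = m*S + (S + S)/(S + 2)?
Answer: 1008879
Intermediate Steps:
m = -84 (m = -42*2 = -7*12 = -84)
N(S) = -84*S + 2*S/(2 + S) (N(S) = -84*S + (S + S)/(S + 2) = -84*S + (2*S)/(2 + S) = -84*S + 2*S/(2 + S))
-(205 - 242)*(-289 + (1 + N(2))²) = -(205 - 242)*(-289 + (1 + 2*2*(-83 - 42*2)/(2 + 2))²) = -(-37)*(-289 + (1 + 2*2*(-83 - 84)/4)²) = -(-37)*(-289 + (1 + 2*2*(¼)*(-167))²) = -(-37)*(-289 + (1 - 167)²) = -(-37)*(-289 + (-166)²) = -(-37)*(-289 + 27556) = -(-37)*27267 = -1*(-1008879) = 1008879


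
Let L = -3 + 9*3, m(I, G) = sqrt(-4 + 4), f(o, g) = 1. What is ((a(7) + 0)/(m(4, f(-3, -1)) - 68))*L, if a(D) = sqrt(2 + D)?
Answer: -18/17 ≈ -1.0588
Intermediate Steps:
m(I, G) = 0 (m(I, G) = sqrt(0) = 0)
L = 24 (L = -3 + 27 = 24)
((a(7) + 0)/(m(4, f(-3, -1)) - 68))*L = ((sqrt(2 + 7) + 0)/(0 - 68))*24 = ((sqrt(9) + 0)/(-68))*24 = ((3 + 0)*(-1/68))*24 = (3*(-1/68))*24 = -3/68*24 = -18/17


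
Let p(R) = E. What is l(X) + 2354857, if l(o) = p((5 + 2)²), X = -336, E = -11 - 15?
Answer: 2354831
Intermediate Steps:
E = -26
p(R) = -26
l(o) = -26
l(X) + 2354857 = -26 + 2354857 = 2354831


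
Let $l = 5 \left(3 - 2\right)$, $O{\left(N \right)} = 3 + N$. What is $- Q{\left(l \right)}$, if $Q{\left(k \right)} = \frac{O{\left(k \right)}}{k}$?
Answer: $- \frac{8}{5} \approx -1.6$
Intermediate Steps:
$l = 5$ ($l = 5 \cdot 1 = 5$)
$Q{\left(k \right)} = \frac{3 + k}{k}$
$- Q{\left(l \right)} = - \frac{3 + 5}{5} = - \frac{8}{5}$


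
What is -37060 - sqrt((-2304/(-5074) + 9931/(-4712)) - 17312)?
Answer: -37060 - I*sqrt(618557716107237886)/5977172 ≈ -37060.0 - 131.58*I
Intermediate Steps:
-37060 - sqrt((-2304/(-5074) + 9931/(-4712)) - 17312) = -37060 - sqrt((-2304*(-1/5074) + 9931*(-1/4712)) - 17312) = -37060 - sqrt((1152/2537 - 9931/4712) - 17312) = -37060 - sqrt(-19766723/11954344 - 17312) = -37060 - sqrt(-206973370051/11954344) = -37060 - I*sqrt(618557716107237886)/5977172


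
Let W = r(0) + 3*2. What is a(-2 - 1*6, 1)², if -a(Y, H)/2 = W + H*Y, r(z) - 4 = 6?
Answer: 256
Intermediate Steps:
r(z) = 10 (r(z) = 4 + 6 = 10)
W = 16 (W = 10 + 3*2 = 10 + 6 = 16)
a(Y, H) = -32 - 2*H*Y (a(Y, H) = -2*(16 + H*Y) = -32 - 2*H*Y)
a(-2 - 1*6, 1)² = (-32 - 2*1*(-2 - 1*6))² = (-32 - 2*1*(-2 - 6))² = (-32 - 2*1*(-8))² = (-32 + 16)² = (-16)² = 256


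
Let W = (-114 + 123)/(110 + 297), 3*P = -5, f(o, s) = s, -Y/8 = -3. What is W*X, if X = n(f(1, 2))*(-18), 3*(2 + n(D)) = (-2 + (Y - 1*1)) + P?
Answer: -720/407 ≈ -1.7690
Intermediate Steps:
Y = 24 (Y = -8*(-3) = 24)
P = -5/3 (P = (⅓)*(-5) = -5/3 ≈ -1.6667)
n(D) = 40/9 (n(D) = -2 + ((-2 + (24 - 1*1)) - 5/3)/3 = -2 + ((-2 + (24 - 1)) - 5/3)/3 = -2 + ((-2 + 23) - 5/3)/3 = -2 + (21 - 5/3)/3 = -2 + (⅓)*(58/3) = -2 + 58/9 = 40/9)
X = -80 (X = (40/9)*(-18) = -80)
W = 9/407 ≈ 0.022113
W*X = (9/407)*(-80) = -720/407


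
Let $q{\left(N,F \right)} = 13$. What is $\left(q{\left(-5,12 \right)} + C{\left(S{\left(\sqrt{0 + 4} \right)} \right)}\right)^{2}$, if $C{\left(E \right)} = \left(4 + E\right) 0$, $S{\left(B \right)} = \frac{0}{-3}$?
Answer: $169$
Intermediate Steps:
$S{\left(B \right)} = 0$ ($S{\left(B \right)} = 0 \left(- \frac{1}{3}\right) = 0$)
$C{\left(E \right)} = 0$
$\left(q{\left(-5,12 \right)} + C{\left(S{\left(\sqrt{0 + 4} \right)} \right)}\right)^{2} = \left(13 + 0\right)^{2} = 13^{2} = 169$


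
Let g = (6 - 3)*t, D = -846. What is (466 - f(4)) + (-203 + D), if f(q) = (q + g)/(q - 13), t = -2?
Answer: -5249/9 ≈ -583.22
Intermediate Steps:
g = -6 (g = (6 - 3)*(-2) = 3*(-2) = -6)
f(q) = (-6 + q)/(-13 + q) (f(q) = (q - 6)/(q - 13) = (-6 + q)/(-13 + q))
(466 - f(4)) + (-203 + D) = (466 - (-6 + 4)/(-13 + 4)) + (-203 - 846) = (466 - (-2)/(-9)) - 1049 = (466 - (-1)*(-2)/9) - 1049 = (466 - 1*2/9) - 1049 = (466 - 2/9) - 1049 = 4192/9 - 1049 = -5249/9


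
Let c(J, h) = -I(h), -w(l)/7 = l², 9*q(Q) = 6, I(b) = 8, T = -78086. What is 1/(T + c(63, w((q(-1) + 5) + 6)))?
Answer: -1/78094 ≈ -1.2805e-5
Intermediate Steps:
q(Q) = ⅔ (q(Q) = (⅑)*6 = ⅔)
w(l) = -7*l²
c(J, h) = -8 (c(J, h) = -1*8 = -8)
1/(T + c(63, w((q(-1) + 5) + 6))) = 1/(-78086 - 8) = 1/(-78094) = -1/78094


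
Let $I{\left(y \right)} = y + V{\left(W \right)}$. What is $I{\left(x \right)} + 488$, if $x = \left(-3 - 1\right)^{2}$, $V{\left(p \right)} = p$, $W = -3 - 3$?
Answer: $498$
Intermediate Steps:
$W = -6$ ($W = -3 - 3 = -6$)
$x = 16$ ($x = \left(-4\right)^{2} = 16$)
$I{\left(y \right)} = -6 + y$ ($I{\left(y \right)} = y - 6 = -6 + y$)
$I{\left(x \right)} + 488 = \left(-6 + 16\right) + 488 = 10 + 488 = 498$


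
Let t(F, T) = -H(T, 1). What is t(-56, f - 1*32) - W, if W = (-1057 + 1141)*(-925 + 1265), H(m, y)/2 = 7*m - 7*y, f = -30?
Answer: -27678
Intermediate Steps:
H(m, y) = -14*y + 14*m (H(m, y) = 2*(7*m - 7*y) = 2*(-7*y + 7*m) = -14*y + 14*m)
W = 28560 (W = 84*340 = 28560)
t(F, T) = 14 - 14*T (t(F, T) = -(-14*1 + 14*T) = -(-14 + 14*T) = 14 - 14*T)
t(-56, f - 1*32) - W = (14 - 14*(-30 - 1*32)) - 1*28560 = (14 - 14*(-30 - 32)) - 28560 = (14 - 14*(-62)) - 28560 = (14 + 868) - 28560 = 882 - 28560 = -27678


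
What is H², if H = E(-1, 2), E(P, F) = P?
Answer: 1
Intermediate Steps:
H = -1
H² = (-1)² = 1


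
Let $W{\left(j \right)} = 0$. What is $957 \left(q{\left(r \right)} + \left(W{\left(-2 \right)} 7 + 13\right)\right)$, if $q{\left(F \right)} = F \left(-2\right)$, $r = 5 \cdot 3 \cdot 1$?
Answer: $-16269$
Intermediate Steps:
$r = 15$ ($r = 15 \cdot 1 = 15$)
$q{\left(F \right)} = - 2 F$
$957 \left(q{\left(r \right)} + \left(W{\left(-2 \right)} 7 + 13\right)\right) = 957 \left(\left(-2\right) 15 + \left(0 \cdot 7 + 13\right)\right) = 957 \left(-30 + \left(0 + 13\right)\right) = 957 \left(-30 + 13\right) = 957 \left(-17\right) = -16269$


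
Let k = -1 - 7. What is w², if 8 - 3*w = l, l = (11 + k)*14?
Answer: 1156/9 ≈ 128.44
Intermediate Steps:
k = -8
l = 42 (l = (11 - 8)*14 = 3*14 = 42)
w = -34/3 (w = 8/3 - ⅓*42 = 8/3 - 14 = -34/3 ≈ -11.333)
w² = (-34/3)² = 1156/9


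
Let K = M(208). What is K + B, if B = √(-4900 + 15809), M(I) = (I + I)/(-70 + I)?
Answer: 208/69 + √10909 ≈ 107.46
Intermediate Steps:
M(I) = 2*I/(-70 + I) (M(I) = (2*I)/(-70 + I) = 2*I/(-70 + I))
K = 208/69 (K = 2*208/(-70 + 208) = 2*208/138 = 2*208*(1/138) = 208/69 ≈ 3.0145)
B = √10909 ≈ 104.45
K + B = 208/69 + √10909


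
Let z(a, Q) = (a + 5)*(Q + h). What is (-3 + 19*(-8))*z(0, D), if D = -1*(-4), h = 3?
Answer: -5425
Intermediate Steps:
D = 4
z(a, Q) = (3 + Q)*(5 + a) (z(a, Q) = (a + 5)*(Q + 3) = (5 + a)*(3 + Q) = (3 + Q)*(5 + a))
(-3 + 19*(-8))*z(0, D) = (-3 + 19*(-8))*(15 + 3*0 + 5*4 + 4*0) = (-3 - 152)*(15 + 0 + 20 + 0) = -155*35 = -5425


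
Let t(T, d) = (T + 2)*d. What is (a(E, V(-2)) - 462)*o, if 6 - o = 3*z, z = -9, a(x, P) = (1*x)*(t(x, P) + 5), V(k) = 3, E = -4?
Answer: -15114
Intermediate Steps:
t(T, d) = d*(2 + T) (t(T, d) = (2 + T)*d = d*(2 + T))
a(x, P) = x*(5 + P*(2 + x)) (a(x, P) = (1*x)*(P*(2 + x) + 5) = x*(5 + P*(2 + x)))
o = 33 (o = 6 - 3*(-9) = 6 - 1*(-27) = 6 + 27 = 33)
(a(E, V(-2)) - 462)*o = (-4*(5 + 3*(2 - 4)) - 462)*33 = (-4*(5 + 3*(-2)) - 462)*33 = (-4*(5 - 6) - 462)*33 = (-4*(-1) - 462)*33 = (4 - 462)*33 = -458*33 = -15114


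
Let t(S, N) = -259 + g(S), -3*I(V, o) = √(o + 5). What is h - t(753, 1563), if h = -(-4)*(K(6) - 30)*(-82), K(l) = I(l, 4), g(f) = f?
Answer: 9674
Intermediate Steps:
I(V, o) = -√(5 + o)/3 (I(V, o) = -√(o + 5)/3 = -√(5 + o)/3)
K(l) = -1 (K(l) = -√(5 + 4)/3 = -√9/3 = -⅓*3 = -1)
t(S, N) = -259 + S
h = 10168 (h = -(-4)*(-1 - 30)*(-82) = -(-4)*(-31)*(-82) = -4*31*(-82) = -124*(-82) = 10168)
h - t(753, 1563) = 10168 - (-259 + 753) = 10168 - 1*494 = 10168 - 494 = 9674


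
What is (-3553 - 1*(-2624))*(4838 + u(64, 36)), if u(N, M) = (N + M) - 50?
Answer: -4540952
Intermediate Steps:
u(N, M) = -50 + M + N (u(N, M) = (M + N) - 50 = -50 + M + N)
(-3553 - 1*(-2624))*(4838 + u(64, 36)) = (-3553 - 1*(-2624))*(4838 + (-50 + 36 + 64)) = (-3553 + 2624)*(4838 + 50) = -929*4888 = -4540952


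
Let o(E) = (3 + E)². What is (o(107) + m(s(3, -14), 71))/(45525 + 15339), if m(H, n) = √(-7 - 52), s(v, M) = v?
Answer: 3025/15216 + I*√59/60864 ≈ 0.1988 + 0.0001262*I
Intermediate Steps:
m(H, n) = I*√59 (m(H, n) = √(-59) = I*√59)
(o(107) + m(s(3, -14), 71))/(45525 + 15339) = ((3 + 107)² + I*√59)/(45525 + 15339) = (110² + I*√59)/60864 = (12100 + I*√59)*(1/60864) = 3025/15216 + I*√59/60864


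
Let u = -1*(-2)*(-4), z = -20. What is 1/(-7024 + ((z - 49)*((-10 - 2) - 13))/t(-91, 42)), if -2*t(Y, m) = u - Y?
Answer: -83/586442 ≈ -0.00014153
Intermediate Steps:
u = -8 (u = 2*(-4) = -8)
t(Y, m) = 4 + Y/2 (t(Y, m) = -(-8 - Y)/2 = 4 + Y/2)
1/(-7024 + ((z - 49)*((-10 - 2) - 13))/t(-91, 42)) = 1/(-7024 + ((-20 - 49)*((-10 - 2) - 13))/(4 + (1/2)*(-91))) = 1/(-7024 + (-69*(-12 - 13))/(4 - 91/2)) = 1/(-7024 + (-69*(-25))/(-83/2)) = 1/(-7024 + 1725*(-2/83)) = 1/(-7024 - 3450/83) = 1/(-586442/83) = -83/586442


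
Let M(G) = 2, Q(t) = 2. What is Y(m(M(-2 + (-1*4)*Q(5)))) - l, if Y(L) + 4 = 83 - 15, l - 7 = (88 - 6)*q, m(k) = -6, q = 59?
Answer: -4781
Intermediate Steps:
l = 4845 (l = 7 + (88 - 6)*59 = 7 + 82*59 = 7 + 4838 = 4845)
Y(L) = 64 (Y(L) = -4 + (83 - 15) = -4 + 68 = 64)
Y(m(M(-2 + (-1*4)*Q(5)))) - l = 64 - 1*4845 = 64 - 4845 = -4781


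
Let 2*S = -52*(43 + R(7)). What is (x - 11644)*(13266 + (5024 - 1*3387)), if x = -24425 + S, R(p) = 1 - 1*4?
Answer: -553035427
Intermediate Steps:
R(p) = -3 (R(p) = 1 - 4 = -3)
S = -1040 (S = (-52*(43 - 3))/2 = (-52*40)/2 = (½)*(-2080) = -1040)
x = -25465 (x = -24425 - 1040 = -25465)
(x - 11644)*(13266 + (5024 - 1*3387)) = (-25465 - 11644)*(13266 + (5024 - 1*3387)) = -37109*(13266 + (5024 - 3387)) = -37109*(13266 + 1637) = -37109*14903 = -553035427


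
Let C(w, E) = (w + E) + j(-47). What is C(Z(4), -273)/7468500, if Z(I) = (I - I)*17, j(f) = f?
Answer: -16/373425 ≈ -4.2847e-5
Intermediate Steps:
Z(I) = 0 (Z(I) = 0*17 = 0)
C(w, E) = -47 + E + w (C(w, E) = (w + E) - 47 = (E + w) - 47 = -47 + E + w)
C(Z(4), -273)/7468500 = (-47 - 273 + 0)/7468500 = -320*1/7468500 = -16/373425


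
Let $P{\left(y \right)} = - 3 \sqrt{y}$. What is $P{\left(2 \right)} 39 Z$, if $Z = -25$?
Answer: $2925 \sqrt{2} \approx 4136.6$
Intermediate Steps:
$P{\left(2 \right)} 39 Z = - 3 \sqrt{2} \cdot 39 \left(-25\right) = - 117 \sqrt{2} \left(-25\right) = 2925 \sqrt{2}$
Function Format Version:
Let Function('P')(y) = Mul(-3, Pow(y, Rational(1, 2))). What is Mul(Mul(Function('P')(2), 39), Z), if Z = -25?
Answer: Mul(2925, Pow(2, Rational(1, 2))) ≈ 4136.6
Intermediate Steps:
Mul(Mul(Function('P')(2), 39), Z) = Mul(Mul(Mul(-3, Pow(2, Rational(1, 2))), 39), -25) = Mul(Mul(-117, Pow(2, Rational(1, 2))), -25) = Mul(2925, Pow(2, Rational(1, 2)))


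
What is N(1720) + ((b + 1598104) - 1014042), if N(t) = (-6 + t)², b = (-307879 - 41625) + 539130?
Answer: 3711484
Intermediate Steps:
b = 189626 (b = -349504 + 539130 = 189626)
N(1720) + ((b + 1598104) - 1014042) = (-6 + 1720)² + ((189626 + 1598104) - 1014042) = 1714² + (1787730 - 1014042) = 2937796 + 773688 = 3711484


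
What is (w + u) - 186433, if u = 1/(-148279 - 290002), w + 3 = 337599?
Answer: 66251870802/438281 ≈ 1.5116e+5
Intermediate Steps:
w = 337596 (w = -3 + 337599 = 337596)
u = -1/438281 (u = 1/(-438281) = -1/438281 ≈ -2.2816e-6)
(w + u) - 186433 = (337596 - 1/438281) - 186433 = 147961912475/438281 - 186433 = 66251870802/438281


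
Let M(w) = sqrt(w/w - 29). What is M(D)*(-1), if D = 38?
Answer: -2*I*sqrt(7) ≈ -5.2915*I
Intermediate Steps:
M(w) = 2*I*sqrt(7) (M(w) = sqrt(1 - 29) = sqrt(-28) = 2*I*sqrt(7))
M(D)*(-1) = (2*I*sqrt(7))*(-1) = -2*I*sqrt(7)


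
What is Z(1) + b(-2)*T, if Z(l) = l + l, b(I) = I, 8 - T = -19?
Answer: -52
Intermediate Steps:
T = 27 (T = 8 - 1*(-19) = 8 + 19 = 27)
Z(l) = 2*l
Z(1) + b(-2)*T = 2*1 - 2*27 = 2 - 54 = -52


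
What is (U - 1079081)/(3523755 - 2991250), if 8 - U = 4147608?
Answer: -5226681/532505 ≈ -9.8153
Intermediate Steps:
U = -4147600 (U = 8 - 1*4147608 = 8 - 4147608 = -4147600)
(U - 1079081)/(3523755 - 2991250) = (-4147600 - 1079081)/(3523755 - 2991250) = -5226681/532505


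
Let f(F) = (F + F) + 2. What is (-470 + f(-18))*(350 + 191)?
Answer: -272664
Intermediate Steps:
f(F) = 2 + 2*F (f(F) = 2*F + 2 = 2 + 2*F)
(-470 + f(-18))*(350 + 191) = (-470 + (2 + 2*(-18)))*(350 + 191) = (-470 + (2 - 36))*541 = (-470 - 34)*541 = -504*541 = -272664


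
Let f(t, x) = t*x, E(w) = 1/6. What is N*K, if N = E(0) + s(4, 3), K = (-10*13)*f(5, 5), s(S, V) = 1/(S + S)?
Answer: -11375/12 ≈ -947.92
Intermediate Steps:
E(w) = ⅙
s(S, V) = 1/(2*S)
K = -3250 (K = (-10*13)*(5*5) = -130*25 = -3250)
N = 7/24 (N = ⅙ + (½)/4 = ⅙ + (½)*(¼) = ⅙ + ⅛ = 7/24 ≈ 0.29167)
N*K = (7/24)*(-3250) = -11375/12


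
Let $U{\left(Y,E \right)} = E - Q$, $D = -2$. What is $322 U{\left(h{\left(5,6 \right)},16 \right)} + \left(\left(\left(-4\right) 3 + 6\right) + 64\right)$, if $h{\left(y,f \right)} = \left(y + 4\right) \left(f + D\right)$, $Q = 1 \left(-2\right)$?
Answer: $5854$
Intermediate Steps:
$Q = -2$
$h{\left(y,f \right)} = \left(-2 + f\right) \left(4 + y\right)$ ($h{\left(y,f \right)} = \left(y + 4\right) \left(f - 2\right) = \left(4 + y\right) \left(-2 + f\right) = \left(-2 + f\right) \left(4 + y\right)$)
$U{\left(Y,E \right)} = 2 + E$ ($U{\left(Y,E \right)} = E - -2 = E + 2 = 2 + E$)
$322 U{\left(h{\left(5,6 \right)},16 \right)} + \left(\left(\left(-4\right) 3 + 6\right) + 64\right) = 322 \left(2 + 16\right) + \left(\left(\left(-4\right) 3 + 6\right) + 64\right) = 322 \cdot 18 + \left(\left(-12 + 6\right) + 64\right) = 5796 + \left(-6 + 64\right) = 5796 + 58 = 5854$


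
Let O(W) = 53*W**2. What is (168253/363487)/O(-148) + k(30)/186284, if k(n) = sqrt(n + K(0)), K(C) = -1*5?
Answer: 535306235643/19651863862526224 ≈ 2.7239e-5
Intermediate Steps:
K(C) = -5
k(n) = sqrt(-5 + n) (k(n) = sqrt(n - 5) = sqrt(-5 + n))
(168253/363487)/O(-148) + k(30)/186284 = (168253/363487)/((53*(-148)**2)) + sqrt(-5 + 30)/186284 = (168253*(1/363487))/((53*21904)) + sqrt(25)*(1/186284) = (168253/363487)/1160912 + 5*(1/186284) = (168253/363487)*(1/1160912) + 5/186284 = 168253/421976420144 + 5/186284 = 535306235643/19651863862526224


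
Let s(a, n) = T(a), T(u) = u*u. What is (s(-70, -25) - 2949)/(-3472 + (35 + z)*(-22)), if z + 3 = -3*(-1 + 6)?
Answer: -1951/3846 ≈ -0.50728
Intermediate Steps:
z = -18 (z = -3 - 3*(-1 + 6) = -3 - 3*5 = -3 - 15 = -18)
T(u) = u²
s(a, n) = a²
(s(-70, -25) - 2949)/(-3472 + (35 + z)*(-22)) = ((-70)² - 2949)/(-3472 + (35 - 18)*(-22)) = (4900 - 2949)/(-3472 + 17*(-22)) = 1951/(-3472 - 374) = 1951/(-3846) = 1951*(-1/3846) = -1951/3846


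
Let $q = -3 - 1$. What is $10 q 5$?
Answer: $-200$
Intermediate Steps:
$q = -4$ ($q = -3 - 1 = -4$)
$10 q 5 = 10 \left(-4\right) 5 = \left(-40\right) 5 = -200$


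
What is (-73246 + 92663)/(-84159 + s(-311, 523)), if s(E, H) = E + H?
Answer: -19417/83947 ≈ -0.23130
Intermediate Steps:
(-73246 + 92663)/(-84159 + s(-311, 523)) = (-73246 + 92663)/(-84159 + (-311 + 523)) = 19417/(-84159 + 212) = 19417/(-83947) = 19417*(-1/83947) = -19417/83947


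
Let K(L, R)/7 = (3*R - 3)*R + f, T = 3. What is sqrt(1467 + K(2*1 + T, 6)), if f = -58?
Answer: sqrt(1691) ≈ 41.122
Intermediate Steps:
K(L, R) = -406 + 7*R*(-3 + 3*R) (K(L, R) = 7*((3*R - 3)*R - 58) = 7*((-3 + 3*R)*R - 58) = 7*(R*(-3 + 3*R) - 58) = 7*(-58 + R*(-3 + 3*R)) = -406 + 7*R*(-3 + 3*R))
sqrt(1467 + K(2*1 + T, 6)) = sqrt(1467 + (-406 - 21*6 + 21*6**2)) = sqrt(1467 + (-406 - 126 + 21*36)) = sqrt(1467 + (-406 - 126 + 756)) = sqrt(1467 + 224) = sqrt(1691)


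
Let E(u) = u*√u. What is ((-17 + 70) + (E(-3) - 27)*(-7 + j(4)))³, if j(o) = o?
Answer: 2308418 + 482625*I*√3 ≈ 2.3084e+6 + 8.3593e+5*I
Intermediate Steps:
E(u) = u^(3/2)
((-17 + 70) + (E(-3) - 27)*(-7 + j(4)))³ = ((-17 + 70) + ((-3)^(3/2) - 27)*(-7 + 4))³ = (53 + (-3*I*√3 - 27)*(-3))³ = (53 + (-27 - 3*I*√3)*(-3))³ = (53 + (81 + 9*I*√3))³ = (134 + 9*I*√3)³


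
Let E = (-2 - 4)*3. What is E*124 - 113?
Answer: -2345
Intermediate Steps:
E = -18 (E = -6*3 = -18)
E*124 - 113 = -18*124 - 113 = -2232 - 113 = -2345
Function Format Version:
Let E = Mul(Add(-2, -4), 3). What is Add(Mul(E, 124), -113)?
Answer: -2345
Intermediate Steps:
E = -18 (E = Mul(-6, 3) = -18)
Add(Mul(E, 124), -113) = Add(Mul(-18, 124), -113) = Add(-2232, -113) = -2345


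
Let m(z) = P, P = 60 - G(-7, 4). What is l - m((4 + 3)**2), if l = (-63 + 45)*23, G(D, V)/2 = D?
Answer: -488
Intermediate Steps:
G(D, V) = 2*D
P = 74 (P = 60 - 2*(-7) = 60 - 1*(-14) = 60 + 14 = 74)
m(z) = 74
l = -414 (l = -18*23 = -414)
l - m((4 + 3)**2) = -414 - 1*74 = -414 - 74 = -488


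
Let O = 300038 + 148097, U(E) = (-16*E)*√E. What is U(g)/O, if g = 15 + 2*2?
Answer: -304*√19/448135 ≈ -0.0029569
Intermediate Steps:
g = 19 (g = 15 + 4 = 19)
U(E) = -16*E^(3/2)
O = 448135
U(g)/O = -304*√19/448135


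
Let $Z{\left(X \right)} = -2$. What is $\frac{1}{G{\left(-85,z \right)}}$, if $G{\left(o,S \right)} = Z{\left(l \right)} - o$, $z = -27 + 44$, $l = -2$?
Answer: $\frac{1}{83} \approx 0.012048$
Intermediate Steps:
$z = 17$
$G{\left(o,S \right)} = -2 - o$
$\frac{1}{G{\left(-85,z \right)}} = \frac{1}{-2 - -85} = \frac{1}{-2 + 85} = \frac{1}{83}$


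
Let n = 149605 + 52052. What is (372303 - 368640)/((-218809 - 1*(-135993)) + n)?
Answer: 3663/118841 ≈ 0.030823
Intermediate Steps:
n = 201657
(372303 - 368640)/((-218809 - 1*(-135993)) + n) = (372303 - 368640)/((-218809 - 1*(-135993)) + 201657) = 3663/((-218809 + 135993) + 201657) = 3663/(-82816 + 201657) = 3663/118841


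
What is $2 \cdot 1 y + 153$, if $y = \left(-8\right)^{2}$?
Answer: $281$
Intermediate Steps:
$y = 64$
$2 \cdot 1 y + 153 = 2 \cdot 1 \cdot 64 + 153 = 2 \cdot 64 + 153 = 128 + 153 = 281$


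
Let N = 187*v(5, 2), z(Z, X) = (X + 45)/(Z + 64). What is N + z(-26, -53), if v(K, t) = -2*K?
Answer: -35534/19 ≈ -1870.2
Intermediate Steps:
z(Z, X) = (45 + X)/(64 + Z)
N = -1870 (N = 187*(-2*5) = 187*(-10) = -1870)
N + z(-26, -53) = -1870 + (45 - 53)/(64 - 26) = -1870 - 8/38 = -1870 + (1/38)*(-8) = -1870 - 4/19 = -35534/19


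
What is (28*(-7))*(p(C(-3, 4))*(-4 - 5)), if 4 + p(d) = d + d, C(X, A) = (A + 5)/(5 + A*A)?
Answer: -5544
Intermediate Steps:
C(X, A) = (5 + A)/(5 + A**2)
p(d) = -4 + 2*d (p(d) = -4 + (d + d) = -4 + 2*d)
(28*(-7))*(p(C(-3, 4))*(-4 - 5)) = (28*(-7))*((-4 + 2*((5 + 4)/(5 + 4**2)))*(-4 - 5)) = -196*(-4 + 2*(9/(5 + 16)))*(-9) = -196*(-4 + 2*(9/21))*(-9) = -196*(-4 + 2*((1/21)*9))*(-9) = -196*(-4 + 2*(3/7))*(-9) = -196*(-4 + 6/7)*(-9) = -(-616)*(-9) = -196*198/7 = -5544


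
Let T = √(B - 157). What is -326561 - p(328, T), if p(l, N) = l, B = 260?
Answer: -326889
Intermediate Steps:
T = √103 (T = √(260 - 157) = √103 ≈ 10.149)
-326561 - p(328, T) = -326561 - 1*328 = -326561 - 328 = -326889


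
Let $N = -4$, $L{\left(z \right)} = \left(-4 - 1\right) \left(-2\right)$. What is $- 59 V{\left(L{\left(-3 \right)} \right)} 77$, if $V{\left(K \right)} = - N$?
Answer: $-18172$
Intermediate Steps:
$L{\left(z \right)} = 10$ ($L{\left(z \right)} = \left(-5\right) \left(-2\right) = 10$)
$V{\left(K \right)} = 4$ ($V{\left(K \right)} = \left(-1\right) \left(-4\right) = 4$)
$- 59 V{\left(L{\left(-3 \right)} \right)} 77 = \left(-59\right) 4 \cdot 77 = \left(-236\right) 77 = -18172$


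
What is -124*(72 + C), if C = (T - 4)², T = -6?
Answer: -21328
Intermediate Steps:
C = 100 (C = (-6 - 4)² = (-10)² = 100)
-124*(72 + C) = -124*(72 + 100) = -124*172 = -21328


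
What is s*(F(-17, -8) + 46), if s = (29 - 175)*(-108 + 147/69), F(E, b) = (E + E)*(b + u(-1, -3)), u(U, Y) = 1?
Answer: 100964840/23 ≈ 4.3898e+6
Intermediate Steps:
F(E, b) = 2*E*(1 + b) (F(E, b) = (E + E)*(b + 1) = (2*E)*(1 + b) = 2*E*(1 + b))
s = 355510/23 (s = -146*(-108 + 147*(1/69)) = -146*(-108 + 49/23) = -146*(-2435/23) = 355510/23 ≈ 15457.)
s*(F(-17, -8) + 46) = 355510*(2*(-17)*(1 - 8) + 46)/23 = 355510*(2*(-17)*(-7) + 46)/23 = 355510*(238 + 46)/23 = (355510/23)*284 = 100964840/23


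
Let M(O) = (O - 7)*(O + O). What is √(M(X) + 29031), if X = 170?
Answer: √84451 ≈ 290.60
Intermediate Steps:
M(O) = 2*O*(-7 + O) (M(O) = (-7 + O)*(2*O) = 2*O*(-7 + O))
√(M(X) + 29031) = √(2*170*(-7 + 170) + 29031) = √(2*170*163 + 29031) = √(55420 + 29031) = √84451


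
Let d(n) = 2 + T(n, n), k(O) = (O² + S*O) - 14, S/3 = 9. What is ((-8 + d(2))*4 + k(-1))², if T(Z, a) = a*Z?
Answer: 2304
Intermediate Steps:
S = 27 (S = 3*9 = 27)
T(Z, a) = Z*a
k(O) = -14 + O² + 27*O (k(O) = (O² + 27*O) - 14 = -14 + O² + 27*O)
d(n) = 2 + n² (d(n) = 2 + n*n = 2 + n²)
((-8 + d(2))*4 + k(-1))² = ((-8 + (2 + 2²))*4 + (-14 + (-1)² + 27*(-1)))² = ((-8 + (2 + 4))*4 + (-14 + 1 - 27))² = ((-8 + 6)*4 - 40)² = (-2*4 - 40)² = (-8 - 40)² = (-48)² = 2304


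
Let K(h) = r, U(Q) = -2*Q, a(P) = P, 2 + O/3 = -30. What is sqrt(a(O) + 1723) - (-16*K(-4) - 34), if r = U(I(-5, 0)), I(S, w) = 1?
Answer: 2 + sqrt(1627) ≈ 42.336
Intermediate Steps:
O = -96 (O = -6 + 3*(-30) = -6 - 90 = -96)
r = -2 (r = -2*1 = -2)
K(h) = -2
sqrt(a(O) + 1723) - (-16*K(-4) - 34) = sqrt(-96 + 1723) - (-16*(-2) - 34) = sqrt(1627) - (32 - 34) = sqrt(1627) - 1*(-2) = sqrt(1627) + 2 = 2 + sqrt(1627)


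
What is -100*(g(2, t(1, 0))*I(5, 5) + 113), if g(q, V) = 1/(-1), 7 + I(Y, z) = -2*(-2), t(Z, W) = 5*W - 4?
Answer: -11600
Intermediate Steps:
t(Z, W) = -4 + 5*W
I(Y, z) = -3 (I(Y, z) = -7 - 2*(-2) = -7 + 4 = -3)
g(q, V) = -1 (g(q, V) = 1*(-1) = -1)
-100*(g(2, t(1, 0))*I(5, 5) + 113) = -100*(-1*(-3) + 113) = -100*(3 + 113) = -100*116 = -11600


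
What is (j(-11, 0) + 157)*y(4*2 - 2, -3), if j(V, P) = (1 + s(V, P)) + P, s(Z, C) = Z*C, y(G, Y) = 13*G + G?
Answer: 13272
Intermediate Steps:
y(G, Y) = 14*G
s(Z, C) = C*Z
j(V, P) = 1 + P + P*V (j(V, P) = (1 + P*V) + P = 1 + P + P*V)
(j(-11, 0) + 157)*y(4*2 - 2, -3) = ((1 + 0 + 0*(-11)) + 157)*(14*(4*2 - 2)) = ((1 + 0 + 0) + 157)*(14*(8 - 2)) = (1 + 157)*(14*6) = 158*84 = 13272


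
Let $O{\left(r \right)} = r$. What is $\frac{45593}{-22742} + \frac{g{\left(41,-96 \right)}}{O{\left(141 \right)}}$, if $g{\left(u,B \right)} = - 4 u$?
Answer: $- \frac{10158301}{3206622} \approx -3.1679$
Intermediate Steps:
$\frac{45593}{-22742} + \frac{g{\left(41,-96 \right)}}{O{\left(141 \right)}} = \frac{45593}{-22742} + \frac{\left(-4\right) 41}{141} = 45593 \left(- \frac{1}{22742}\right) - \frac{164}{141} = - \frac{45593}{22742} - \frac{164}{141} = - \frac{10158301}{3206622}$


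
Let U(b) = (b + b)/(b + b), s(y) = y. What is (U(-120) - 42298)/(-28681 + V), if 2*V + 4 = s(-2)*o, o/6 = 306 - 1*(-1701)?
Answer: 14099/13575 ≈ 1.0386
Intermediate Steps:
o = 12042 (o = 6*(306 - 1*(-1701)) = 6*(306 + 1701) = 6*2007 = 12042)
V = -12044 (V = -2 + (-2*12042)/2 = -2 + (½)*(-24084) = -2 - 12042 = -12044)
U(b) = 1 (U(b) = (2*b)/((2*b)) = (2*b)*(1/(2*b)) = 1)
(U(-120) - 42298)/(-28681 + V) = (1 - 42298)/(-28681 - 12044) = -42297/(-40725) = -42297*(-1/40725) = 14099/13575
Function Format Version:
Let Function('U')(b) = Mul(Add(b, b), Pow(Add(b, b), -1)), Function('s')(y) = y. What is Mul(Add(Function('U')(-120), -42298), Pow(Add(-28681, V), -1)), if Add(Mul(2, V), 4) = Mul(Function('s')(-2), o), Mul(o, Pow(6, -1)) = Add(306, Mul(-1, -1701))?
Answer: Rational(14099, 13575) ≈ 1.0386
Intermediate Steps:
o = 12042 (o = Mul(6, Add(306, Mul(-1, -1701))) = Mul(6, Add(306, 1701)) = Mul(6, 2007) = 12042)
V = -12044 (V = Add(-2, Mul(Rational(1, 2), Mul(-2, 12042))) = Add(-2, Mul(Rational(1, 2), -24084)) = Add(-2, -12042) = -12044)
Function('U')(b) = 1 (Function('U')(b) = Mul(Mul(2, b), Pow(Mul(2, b), -1)) = Mul(Mul(2, b), Mul(Rational(1, 2), Pow(b, -1))) = 1)
Mul(Add(Function('U')(-120), -42298), Pow(Add(-28681, V), -1)) = Mul(Add(1, -42298), Pow(Add(-28681, -12044), -1)) = Mul(-42297, Pow(-40725, -1)) = Mul(-42297, Rational(-1, 40725)) = Rational(14099, 13575)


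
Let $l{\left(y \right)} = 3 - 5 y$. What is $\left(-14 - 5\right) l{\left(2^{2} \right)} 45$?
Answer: $14535$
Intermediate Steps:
$\left(-14 - 5\right) l{\left(2^{2} \right)} 45 = \left(-14 - 5\right) \left(3 - 5 \cdot 2^{2}\right) 45 = \left(-14 - 5\right) \left(3 - 20\right) 45 = - 19 \left(3 - 20\right) 45 = \left(-19\right) \left(-17\right) 45 = 323 \cdot 45 = 14535$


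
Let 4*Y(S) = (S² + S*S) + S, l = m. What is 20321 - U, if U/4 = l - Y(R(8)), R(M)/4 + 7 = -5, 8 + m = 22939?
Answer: -66843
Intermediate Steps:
m = 22931 (m = -8 + 22939 = 22931)
R(M) = -48 (R(M) = -28 + 4*(-5) = -28 - 20 = -48)
l = 22931
Y(S) = S²/2 + S/4 (Y(S) = ((S² + S*S) + S)/4 = ((S² + S²) + S)/4 = (2*S² + S)/4 = (S + 2*S²)/4 = S²/2 + S/4)
U = 87164 (U = 4*(22931 - (-48)*(1 + 2*(-48))/4) = 4*(22931 - (-48)*(1 - 96)/4) = 4*(22931 - (-48)*(-95)/4) = 4*(22931 - 1*1140) = 4*(22931 - 1140) = 4*21791 = 87164)
20321 - U = 20321 - 1*87164 = 20321 - 87164 = -66843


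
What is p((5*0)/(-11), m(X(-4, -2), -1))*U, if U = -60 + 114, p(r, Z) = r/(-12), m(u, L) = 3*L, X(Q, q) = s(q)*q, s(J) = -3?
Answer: 0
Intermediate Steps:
X(Q, q) = -3*q
p(r, Z) = -r/12 (p(r, Z) = r*(-1/12) = -r/12)
U = 54
p((5*0)/(-11), m(X(-4, -2), -1))*U = -5*0/(12*(-11))*54 = -0*(-1)/11*54 = -1/12*0*54 = 0*54 = 0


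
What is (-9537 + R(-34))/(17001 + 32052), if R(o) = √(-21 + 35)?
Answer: -3179/16351 + √14/49053 ≈ -0.19435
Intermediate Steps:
R(o) = √14
(-9537 + R(-34))/(17001 + 32052) = (-9537 + √14)/(17001 + 32052) = (-9537 + √14)/49053 = (-9537 + √14)*(1/49053) = -3179/16351 + √14/49053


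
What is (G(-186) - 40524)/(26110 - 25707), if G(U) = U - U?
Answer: -40524/403 ≈ -100.56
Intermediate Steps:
G(U) = 0
(G(-186) - 40524)/(26110 - 25707) = (0 - 40524)/(26110 - 25707) = -40524/403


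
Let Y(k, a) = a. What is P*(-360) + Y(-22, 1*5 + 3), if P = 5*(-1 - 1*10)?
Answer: 19808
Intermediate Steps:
P = -55 (P = 5*(-1 - 10) = 5*(-11) = -55)
P*(-360) + Y(-22, 1*5 + 3) = -55*(-360) + (1*5 + 3) = 19800 + (5 + 3) = 19800 + 8 = 19808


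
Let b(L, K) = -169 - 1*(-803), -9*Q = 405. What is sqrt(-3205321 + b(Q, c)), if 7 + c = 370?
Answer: I*sqrt(3204687) ≈ 1790.2*I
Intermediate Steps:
Q = -45 (Q = -1/9*405 = -45)
c = 363 (c = -7 + 370 = 363)
b(L, K) = 634 (b(L, K) = -169 + 803 = 634)
sqrt(-3205321 + b(Q, c)) = sqrt(-3205321 + 634) = sqrt(-3204687) = I*sqrt(3204687)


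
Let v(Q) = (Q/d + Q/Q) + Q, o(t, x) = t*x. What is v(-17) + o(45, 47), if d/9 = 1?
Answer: 18874/9 ≈ 2097.1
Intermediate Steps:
d = 9 (d = 9*1 = 9)
v(Q) = 1 + 10*Q/9 (v(Q) = (Q/9 + Q/Q) + Q = (Q*(1/9) + 1) + Q = (Q/9 + 1) + Q = (1 + Q/9) + Q = 1 + 10*Q/9)
v(-17) + o(45, 47) = (1 + (10/9)*(-17)) + 45*47 = (1 - 170/9) + 2115 = -161/9 + 2115 = 18874/9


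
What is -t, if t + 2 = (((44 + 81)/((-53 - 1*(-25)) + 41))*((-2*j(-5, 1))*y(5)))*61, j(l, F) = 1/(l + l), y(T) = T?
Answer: -7599/13 ≈ -584.54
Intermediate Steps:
j(l, F) = 1/(2*l)
t = 7599/13 (t = -2 + (((44 + 81)/((-53 - 1*(-25)) + 41))*(-1/(-5)*5))*61 = -2 + ((125/((-53 + 25) + 41))*(-(-1)/5*5))*61 = -2 + ((125/(-28 + 41))*(-2*(-⅒)*5))*61 = -2 + ((125/13)*((⅕)*5))*61 = -2 + ((125*(1/13))*1)*61 = -2 + ((125/13)*1)*61 = -2 + (125/13)*61 = -2 + 7625/13 = 7599/13 ≈ 584.54)
-t = -1*7599/13 = -7599/13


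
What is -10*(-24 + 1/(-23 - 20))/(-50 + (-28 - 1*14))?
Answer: -5165/1978 ≈ -2.6112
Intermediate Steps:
-10*(-24 + 1/(-23 - 20))/(-50 + (-28 - 1*14)) = -10*(-24 + 1/(-43))/(-50 + (-28 - 14)) = -10*(-24 - 1/43)/(-50 - 42) = -(-10330)/(43*(-92)) = -(-10330)*(-1)/(43*92) = -10*1033/3956 = -5165/1978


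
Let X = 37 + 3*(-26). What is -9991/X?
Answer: 9991/41 ≈ 243.68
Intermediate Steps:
X = -41 (X = 37 - 78 = -41)
-9991/X = -9991/(-41) = -9991*(-1/41) = 9991/41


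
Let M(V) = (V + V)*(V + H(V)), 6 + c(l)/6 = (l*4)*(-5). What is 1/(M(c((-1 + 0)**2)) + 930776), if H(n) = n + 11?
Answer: 1/1024688 ≈ 9.7591e-7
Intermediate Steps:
H(n) = 11 + n
c(l) = -36 - 120*l (c(l) = -36 + 6*((l*4)*(-5)) = -36 + 6*((4*l)*(-5)) = -36 + 6*(-20*l) = -36 - 120*l)
M(V) = 2*V*(11 + 2*V) (M(V) = (V + V)*(V + (11 + V)) = (2*V)*(11 + 2*V) = 2*V*(11 + 2*V))
1/(M(c((-1 + 0)**2)) + 930776) = 1/(2*(-36 - 120*(-1 + 0)**2)*(11 + 2*(-36 - 120*(-1 + 0)**2)) + 930776) = 1/(2*(-36 - 120*(-1)**2)*(11 + 2*(-36 - 120*(-1)**2)) + 930776) = 1/(2*(-36 - 120*1)*(11 + 2*(-36 - 120*1)) + 930776) = 1/(2*(-36 - 120)*(11 + 2*(-36 - 120)) + 930776) = 1/(2*(-156)*(11 + 2*(-156)) + 930776) = 1/(2*(-156)*(11 - 312) + 930776) = 1/(2*(-156)*(-301) + 930776) = 1/(93912 + 930776) = 1/1024688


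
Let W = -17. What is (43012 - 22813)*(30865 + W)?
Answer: 623098752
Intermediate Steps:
(43012 - 22813)*(30865 + W) = (43012 - 22813)*(30865 - 17) = 20199*30848 = 623098752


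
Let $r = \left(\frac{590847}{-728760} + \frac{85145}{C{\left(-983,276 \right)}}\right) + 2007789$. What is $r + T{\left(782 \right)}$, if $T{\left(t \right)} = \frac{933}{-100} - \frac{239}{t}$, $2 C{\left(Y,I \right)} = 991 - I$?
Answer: $\frac{136368290624266681}{67911929800} \approx 2.008 \cdot 10^{6}$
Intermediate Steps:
$C{\left(Y,I \right)} = \frac{991}{2} - \frac{I}{2}$ ($C{\left(Y,I \right)} = \frac{991 - I}{2} = \frac{991}{2} - \frac{I}{2}$)
$T{\left(t \right)} = - \frac{933}{100} - \frac{239}{t}$ ($T{\left(t \right)} = 933 \left(- \frac{1}{100}\right) - \frac{239}{t} = - \frac{933}{100} - \frac{239}{t}$)
$r = \frac{69753936060493}{34737560}$ ($r = \left(\frac{590847}{-728760} + \frac{85145}{\frac{991}{2} - 138}\right) + 2007789 = \left(590847 \left(- \frac{1}{728760}\right) + \frac{85145}{\frac{991}{2} - 138}\right) + 2007789 = \left(- \frac{196949}{242920} + \frac{85145}{\frac{715}{2}}\right) + 2007789 = \left(- \frac{196949}{242920} + 85145 \cdot \frac{2}{715}\right) + 2007789 = \left(- \frac{196949}{242920} + \frac{34058}{143}\right) + 2007789 = \frac{8245205653}{34737560} + 2007789 = \frac{69753936060493}{34737560} \approx 2.008 \cdot 10^{6}$)
$r + T{\left(782 \right)} = \frac{69753936060493}{34737560} - \left(\frac{933}{100} + \frac{239}{782}\right) = \frac{69753936060493}{34737560} - \frac{376753}{39100} = \frac{136368290624266681}{67911929800}$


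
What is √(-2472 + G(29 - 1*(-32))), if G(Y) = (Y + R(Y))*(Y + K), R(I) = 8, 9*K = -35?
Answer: √13218/3 ≈ 38.323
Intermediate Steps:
K = -35/9 (K = (⅑)*(-35) = -35/9 ≈ -3.8889)
G(Y) = (8 + Y)*(-35/9 + Y) (G(Y) = (Y + 8)*(Y - 35/9) = (8 + Y)*(-35/9 + Y))
√(-2472 + G(29 - 1*(-32))) = √(-2472 + (-280/9 + (29 - 1*(-32))² + 37*(29 - 1*(-32))/9)) = √(-2472 + (-280/9 + (29 + 32)² + 37*(29 + 32)/9)) = √(-2472 + (-280/9 + 61² + (37/9)*61)) = √(-2472 + (-280/9 + 3721 + 2257/9)) = √(-2472 + 11822/3) = √(4406/3) = √13218/3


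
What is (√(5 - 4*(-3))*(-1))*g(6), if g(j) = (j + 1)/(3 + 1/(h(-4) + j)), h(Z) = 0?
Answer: -42*√17/19 ≈ -9.1142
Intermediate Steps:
g(j) = (1 + j)/(3 + 1/j) (g(j) = (j + 1)/(3 + 1/(0 + j)) = (1 + j)/(3 + 1/j))
(√(5 - 4*(-3))*(-1))*g(6) = (√(5 - 4*(-3))*(-1))*(6*(1 + 6)/(1 + 3*6)) = (√(5 + 12)*(-1))*(6*7/(1 + 18)) = (√17*(-1))*(6*7/19) = (-√17)*(6*(1/19)*7) = -√17*(42/19) = -42*√17/19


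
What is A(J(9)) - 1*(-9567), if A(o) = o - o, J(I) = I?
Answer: 9567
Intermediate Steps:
A(o) = 0
A(J(9)) - 1*(-9567) = 0 - 1*(-9567) = 0 + 9567 = 9567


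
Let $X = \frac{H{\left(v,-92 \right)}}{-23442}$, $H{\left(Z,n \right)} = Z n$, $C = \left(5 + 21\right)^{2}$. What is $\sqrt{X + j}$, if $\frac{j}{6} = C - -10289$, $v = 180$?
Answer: $\frac{\sqrt{1004272041030}}{3907} \approx 256.5$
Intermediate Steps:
$C = 676$ ($C = 26^{2} = 676$)
$j = 65790$ ($j = 6 \left(676 - -10289\right) = 6 \left(676 + 10289\right) = 6 \cdot 10965 = 65790$)
$X = \frac{2760}{3907}$ ($X = \frac{180 \left(-92\right)}{-23442} = \left(-16560\right) \left(- \frac{1}{23442}\right) = \frac{2760}{3907} \approx 0.70642$)
$\sqrt{X + j} = \sqrt{\frac{2760}{3907} + 65790} = \sqrt{\frac{257044290}{3907}} = \frac{\sqrt{1004272041030}}{3907}$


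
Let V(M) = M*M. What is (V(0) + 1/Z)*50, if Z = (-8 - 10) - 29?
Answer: -50/47 ≈ -1.0638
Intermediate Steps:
Z = -47 (Z = -18 - 29 = -47)
V(M) = M²
(V(0) + 1/Z)*50 = (0² + 1/(-47))*50 = (0 - 1/47)*50 = -1/47*50 = -50/47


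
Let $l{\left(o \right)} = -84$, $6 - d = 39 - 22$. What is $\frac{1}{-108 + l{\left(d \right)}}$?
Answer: $- \frac{1}{192} \approx -0.0052083$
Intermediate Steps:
$d = -11$ ($d = 6 - \left(39 - 22\right) = 6 - 17 = -11$)
$\frac{1}{-108 + l{\left(d \right)}} = \frac{1}{-108 - 84} = \frac{1}{-192} = - \frac{1}{192}$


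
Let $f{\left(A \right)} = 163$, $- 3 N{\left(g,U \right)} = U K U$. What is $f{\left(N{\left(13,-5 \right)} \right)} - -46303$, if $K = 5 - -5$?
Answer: $46466$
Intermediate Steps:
$K = 10$ ($K = 5 + 5 = 10$)
$N{\left(g,U \right)} = - \frac{10 U^{2}}{3}$ ($N{\left(g,U \right)} = - \frac{U 10 U}{3} = - \frac{10 U U}{3} = - \frac{10 U^{2}}{3}$)
$f{\left(N{\left(13,-5 \right)} \right)} - -46303 = 163 - -46303 = 163 + 46303 = 46466$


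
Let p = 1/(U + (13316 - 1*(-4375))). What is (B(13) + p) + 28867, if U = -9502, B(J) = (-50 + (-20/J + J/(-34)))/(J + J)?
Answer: 2716427371727/94107988 ≈ 28865.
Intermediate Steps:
B(J) = (-50 - 20/J - J/34)/(2*J) (B(J) = (-50 + (-20/J + J*(-1/34)))/((2*J)) = (-50 + (-20/J - J/34))*(1/(2*J)) = (-50 - 20/J - J/34)*(1/(2*J)) = (-50 - 20/J - J/34)/(2*J))
p = 1/8189 (p = 1/(-9502 + (13316 - 1*(-4375))) = 1/(-9502 + (13316 + 4375)) = 1/(-9502 + 17691) = 1/8189 ≈ 0.00012212)
(B(13) + p) + 28867 = ((-1/68 - 25/13 - 10/13²) + 1/8189) + 28867 = ((-1/68 - 25*1/13 - 10*1/169) + 1/8189) + 28867 = ((-1/68 - 25/13 - 10/169) + 1/8189) + 28867 = (-22949/11492 + 1/8189) + 28867 = -187917869/94107988 + 28867 = 2716427371727/94107988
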